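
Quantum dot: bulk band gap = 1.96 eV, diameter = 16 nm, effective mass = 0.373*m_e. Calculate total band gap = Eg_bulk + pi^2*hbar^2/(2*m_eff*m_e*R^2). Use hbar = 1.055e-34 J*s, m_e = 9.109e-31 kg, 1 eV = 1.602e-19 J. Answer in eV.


Radius R = 16/2 nm = 8e-09 m
Confinement energy dE = pi^2 * hbar^2 / (2 * m_eff * m_e * R^2)
dE = pi^2 * (1.055e-34)^2 / (2 * 0.373 * 9.109e-31 * (8e-09)^2) J, divided by 1.602e-19 J/eV
dE = 0.0158 eV
Total band gap = E_g(bulk) + dE = 1.96 + 0.0158 = 1.9758 eV

1.9758


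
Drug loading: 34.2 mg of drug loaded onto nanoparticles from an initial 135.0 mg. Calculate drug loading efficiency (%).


Drug loading efficiency = (drug loaded / drug initial) * 100
DLE = 34.2 / 135.0 * 100
DLE = 0.2533 * 100
DLE = 25.33%

25.33


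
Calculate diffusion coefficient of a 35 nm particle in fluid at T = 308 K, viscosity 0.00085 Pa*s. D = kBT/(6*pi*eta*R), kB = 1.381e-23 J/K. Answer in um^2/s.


Radius R = 35/2 = 17.5 nm = 1.75e-08 m
D = kB*T / (6*pi*eta*R)
D = 1.381e-23 * 308 / (6 * pi * 0.00085 * 1.75e-08)
D = 1.517e-11 m^2/s = 15.17 um^2/s

15.17


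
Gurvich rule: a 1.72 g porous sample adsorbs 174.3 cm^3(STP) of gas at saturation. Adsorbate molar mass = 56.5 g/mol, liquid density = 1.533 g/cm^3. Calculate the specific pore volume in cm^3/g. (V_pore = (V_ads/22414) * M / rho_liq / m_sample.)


Moles adsorbed n = V_ads / 22414 = 174.3 / 22414 = 7.776390e-03 mol
Liquid volume V_liq = n * M / rho_liq = 7.776390e-03 * 56.5 / 1.533 = 0.28661 cm^3
Specific pore volume V_pore = V_liq / m_sample = 0.28661 / 1.72
V_pore = 0.1666 cm^3/g

0.1666


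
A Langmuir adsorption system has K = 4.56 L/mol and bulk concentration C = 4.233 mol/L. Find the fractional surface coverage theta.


Langmuir isotherm: theta = K*C / (1 + K*C)
K*C = 4.56 * 4.233 = 19.30248
theta = 19.30248 / (1 + 19.30248) = 19.30248 / 20.30248
theta = 0.9507

0.9507


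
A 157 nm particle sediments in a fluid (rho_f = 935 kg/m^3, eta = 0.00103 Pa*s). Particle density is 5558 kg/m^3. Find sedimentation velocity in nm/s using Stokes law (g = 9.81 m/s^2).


Radius R = 157/2 nm = 7.85e-08 m
Density difference = 5558 - 935 = 4623 kg/m^3
v = 2 * R^2 * (rho_p - rho_f) * g / (9 * eta)
v = 2 * (7.85e-08)^2 * 4623 * 9.81 / (9 * 0.00103)
v = 6.02952e-08 m/s = 60.2952 nm/s

60.2952


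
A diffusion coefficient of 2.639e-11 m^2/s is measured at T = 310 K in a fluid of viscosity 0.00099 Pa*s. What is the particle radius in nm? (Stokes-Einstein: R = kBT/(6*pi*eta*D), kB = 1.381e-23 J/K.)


Stokes-Einstein: R = kB*T / (6*pi*eta*D)
R = 1.381e-23 * 310 / (6 * pi * 0.00099 * 2.639e-11)
R = 8.6932e-09 m = 8.69 nm

8.69


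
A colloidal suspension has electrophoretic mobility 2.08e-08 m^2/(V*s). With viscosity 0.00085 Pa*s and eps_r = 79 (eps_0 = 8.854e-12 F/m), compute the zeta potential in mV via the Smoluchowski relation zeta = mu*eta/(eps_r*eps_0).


Smoluchowski equation: zeta = mu * eta / (eps_r * eps_0)
zeta = 2.08e-08 * 0.00085 / (79 * 8.854e-12)
zeta = 0.025276 V = 25.28 mV

25.28


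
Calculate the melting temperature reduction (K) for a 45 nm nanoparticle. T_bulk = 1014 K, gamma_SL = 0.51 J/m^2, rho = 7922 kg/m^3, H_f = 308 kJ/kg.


Radius R = 45/2 = 22.5 nm = 2.25e-08 m
Convert H_f = 308 kJ/kg = 308000 J/kg
dT = 2 * gamma_SL * T_bulk / (rho * H_f * R)
dT = 2 * 0.51 * 1014 / (7922 * 308000 * 2.25e-08)
dT = 18.8 K

18.8


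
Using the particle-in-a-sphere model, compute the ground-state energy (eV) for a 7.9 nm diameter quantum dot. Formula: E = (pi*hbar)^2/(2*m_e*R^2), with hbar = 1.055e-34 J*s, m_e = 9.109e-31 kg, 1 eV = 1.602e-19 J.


Radius R = 7.9/2 = 3.95 nm = 3.95e-09 m
E = (pi * 1.055e-34)^2 / (2 * 9.109e-31 * (3.95e-09)^2)
E(J) = 3.86465e-21
E = E(J) / 1.602e-19 = 0.0241 eV

0.0241


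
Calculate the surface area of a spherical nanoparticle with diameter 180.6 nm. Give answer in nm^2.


Radius r = 180.6/2 = 90.3 nm
Surface area SA = 4 * pi * r^2
SA = 4 * pi * (90.3)^2
SA = 102467.32 nm^2

102467.32


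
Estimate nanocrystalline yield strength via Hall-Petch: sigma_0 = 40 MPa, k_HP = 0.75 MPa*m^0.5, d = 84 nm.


d = 84 nm = 8.4e-08 m
sqrt(d) = 0.0002898275
Hall-Petch contribution = k / sqrt(d) = 0.75 / 0.0002898275 = 2587.7 MPa
sigma = sigma_0 + k/sqrt(d) = 40 + 2587.7 = 2627.7 MPa

2627.7


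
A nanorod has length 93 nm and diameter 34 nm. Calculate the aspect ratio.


Aspect ratio AR = length / diameter
AR = 93 / 34
AR = 2.74

2.74


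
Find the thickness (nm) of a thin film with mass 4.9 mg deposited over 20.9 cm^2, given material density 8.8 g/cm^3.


Convert: m = 4.9 mg = 4.9000e-06 kg, A = 20.9 cm^2 = 2.0900e-03 m^2, rho = 8.8 g/cm^3 = 8800 kg/m^3
t = m / (A * rho)
t = 4.9000e-06 / (2.0900e-03 * 8800)
t = 2.6642e-07 m = 266.4 nm

266.4


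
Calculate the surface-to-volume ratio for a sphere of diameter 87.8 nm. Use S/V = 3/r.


Radius r = 87.8/2 = 43.9 nm
S/V = 3 / r = 3 / 43.9
S/V = 0.0683 nm^-1

0.0683


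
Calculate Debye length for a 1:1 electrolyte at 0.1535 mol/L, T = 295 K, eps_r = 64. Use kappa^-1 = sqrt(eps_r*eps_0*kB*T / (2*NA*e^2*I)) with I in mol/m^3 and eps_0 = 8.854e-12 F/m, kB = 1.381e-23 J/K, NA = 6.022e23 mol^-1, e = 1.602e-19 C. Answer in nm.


Ionic strength I = 0.1535 * 1^2 * 1000 = 153.5 mol/m^3
kappa^-1 = sqrt(64 * 8.854e-12 * 1.381e-23 * 295 / (2 * 6.022e23 * (1.602e-19)^2 * 153.5))
kappa^-1 = 0.698 nm

0.698


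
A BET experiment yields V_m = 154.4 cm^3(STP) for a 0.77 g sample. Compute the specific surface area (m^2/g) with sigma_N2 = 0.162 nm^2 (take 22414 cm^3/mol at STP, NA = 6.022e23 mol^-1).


Number of moles in monolayer = V_m / 22414 = 154.4 / 22414 = 0.00688855
Number of molecules = moles * NA = 0.00688855 * 6.022e23
SA = molecules * sigma / mass
SA = (154.4 / 22414) * 6.022e23 * 0.162e-18 / 0.77
SA = 872.8 m^2/g

872.8


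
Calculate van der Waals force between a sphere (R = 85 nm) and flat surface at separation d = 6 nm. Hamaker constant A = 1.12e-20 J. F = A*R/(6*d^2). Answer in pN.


Convert to SI: R = 85 nm = 8.5e-08 m, d = 6 nm = 6e-09 m
F = A * R / (6 * d^2)
F = 1.12e-20 * 8.5e-08 / (6 * (6e-09)^2)
F = 4.40741e-12 N = 4.407 pN

4.407


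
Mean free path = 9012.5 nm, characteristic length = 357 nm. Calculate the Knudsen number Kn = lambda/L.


Knudsen number Kn = lambda / L
Kn = 9012.5 / 357
Kn = 25.2451

25.2451


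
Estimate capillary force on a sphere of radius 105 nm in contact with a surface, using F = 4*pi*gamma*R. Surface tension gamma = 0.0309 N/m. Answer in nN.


Convert radius: R = 105 nm = 1.05e-07 m
F = 4 * pi * gamma * R
F = 4 * pi * 0.0309 * 1.05e-07
F = 4.07716e-08 N = 40.7716 nN

40.7716


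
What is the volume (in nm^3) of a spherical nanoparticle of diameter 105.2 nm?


Radius r = 105.2/2 = 52.6 nm
Volume V = (4/3) * pi * r^3
V = (4/3) * pi * (52.6)^3
V = 609601.24 nm^3

609601.24


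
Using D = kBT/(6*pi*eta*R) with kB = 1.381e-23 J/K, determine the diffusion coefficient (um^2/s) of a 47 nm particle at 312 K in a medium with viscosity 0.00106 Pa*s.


Radius R = 47/2 = 23.5 nm = 2.35e-08 m
D = kB*T / (6*pi*eta*R)
D = 1.381e-23 * 312 / (6 * pi * 0.00106 * 2.35e-08)
D = 9.17642e-12 m^2/s = 9.176 um^2/s

9.176


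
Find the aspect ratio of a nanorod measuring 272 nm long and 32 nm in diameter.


Aspect ratio AR = length / diameter
AR = 272 / 32
AR = 8.5

8.5


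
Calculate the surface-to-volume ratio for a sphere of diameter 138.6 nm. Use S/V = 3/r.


Radius r = 138.6/2 = 69.3 nm
S/V = 3 / r = 3 / 69.3
S/V = 0.0433 nm^-1

0.0433


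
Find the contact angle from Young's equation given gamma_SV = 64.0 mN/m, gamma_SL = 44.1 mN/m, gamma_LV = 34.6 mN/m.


cos(theta) = (gamma_SV - gamma_SL) / gamma_LV
cos(theta) = (64.0 - 44.1) / 34.6
cos(theta) = 0.575145
theta = arccos(0.575145) = 54.89 degrees

54.89


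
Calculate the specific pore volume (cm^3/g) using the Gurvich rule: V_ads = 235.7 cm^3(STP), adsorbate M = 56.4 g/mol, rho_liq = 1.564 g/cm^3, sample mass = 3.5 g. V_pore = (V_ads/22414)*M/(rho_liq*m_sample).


Moles adsorbed n = V_ads / 22414 = 235.7 / 22414 = 1.051575e-02 mol
Liquid volume V_liq = n * M / rho_liq = 1.051575e-02 * 56.4 / 1.564 = 0.37921 cm^3
Specific pore volume V_pore = V_liq / m_sample = 0.37921 / 3.5
V_pore = 0.1083 cm^3/g

0.1083


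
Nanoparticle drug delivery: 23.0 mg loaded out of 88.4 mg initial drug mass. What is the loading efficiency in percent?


Drug loading efficiency = (drug loaded / drug initial) * 100
DLE = 23.0 / 88.4 * 100
DLE = 0.2602 * 100
DLE = 26.02%

26.02


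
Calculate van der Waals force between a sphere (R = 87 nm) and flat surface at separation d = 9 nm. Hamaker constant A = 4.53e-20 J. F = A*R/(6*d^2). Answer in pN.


Convert to SI: R = 87 nm = 8.7e-08 m, d = 9 nm = 9e-09 m
F = A * R / (6 * d^2)
F = 4.53e-20 * 8.7e-08 / (6 * (9e-09)^2)
F = 8.10926e-12 N = 8.109 pN

8.109


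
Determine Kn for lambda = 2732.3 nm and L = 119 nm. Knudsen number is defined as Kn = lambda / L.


Knudsen number Kn = lambda / L
Kn = 2732.3 / 119
Kn = 22.9605

22.9605


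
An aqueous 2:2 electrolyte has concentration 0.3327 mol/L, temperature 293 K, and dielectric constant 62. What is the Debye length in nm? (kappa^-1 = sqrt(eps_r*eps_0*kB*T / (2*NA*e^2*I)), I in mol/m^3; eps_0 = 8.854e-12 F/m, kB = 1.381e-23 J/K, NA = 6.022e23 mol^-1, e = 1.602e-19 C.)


Ionic strength I = 0.3327 * 2^2 * 1000 = 1330.8 mol/m^3
kappa^-1 = sqrt(62 * 8.854e-12 * 1.381e-23 * 293 / (2 * 6.022e23 * (1.602e-19)^2 * 1330.8))
kappa^-1 = 0.232 nm

0.232


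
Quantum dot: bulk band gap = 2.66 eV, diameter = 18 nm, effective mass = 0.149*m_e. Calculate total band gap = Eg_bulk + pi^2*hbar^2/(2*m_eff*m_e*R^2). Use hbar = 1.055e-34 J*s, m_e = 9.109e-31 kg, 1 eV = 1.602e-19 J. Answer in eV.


Radius R = 18/2 nm = 9e-09 m
Confinement energy dE = pi^2 * hbar^2 / (2 * m_eff * m_e * R^2)
dE = pi^2 * (1.055e-34)^2 / (2 * 0.149 * 9.109e-31 * (9e-09)^2) J, divided by 1.602e-19 J/eV
dE = 0.0312 eV
Total band gap = E_g(bulk) + dE = 2.66 + 0.0312 = 2.6912 eV

2.6912


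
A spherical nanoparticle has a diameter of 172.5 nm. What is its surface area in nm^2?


Radius r = 172.5/2 = 86.25 nm
Surface area SA = 4 * pi * r^2
SA = 4 * pi * (86.25)^2
SA = 93482.02 nm^2

93482.02


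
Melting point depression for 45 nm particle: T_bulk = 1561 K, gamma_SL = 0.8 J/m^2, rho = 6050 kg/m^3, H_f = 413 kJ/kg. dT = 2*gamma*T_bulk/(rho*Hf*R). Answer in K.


Radius R = 45/2 = 22.5 nm = 2.25e-08 m
Convert H_f = 413 kJ/kg = 413000 J/kg
dT = 2 * gamma_SL * T_bulk / (rho * H_f * R)
dT = 2 * 0.8 * 1561 / (6050 * 413000 * 2.25e-08)
dT = 44.4 K

44.4


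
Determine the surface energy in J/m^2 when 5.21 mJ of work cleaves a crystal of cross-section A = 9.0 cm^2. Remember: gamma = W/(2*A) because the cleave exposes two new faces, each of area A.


Convert: A = 9.0 cm^2 = 0.0009 m^2, W = 5.21 mJ = 0.00521 J
Cleaving exposes two faces of area A, so total new surface = 2*A and gamma = W / (2*A)
gamma = 0.00521 / (2 * 0.0009)
gamma = 2.894 J/m^2

2.894


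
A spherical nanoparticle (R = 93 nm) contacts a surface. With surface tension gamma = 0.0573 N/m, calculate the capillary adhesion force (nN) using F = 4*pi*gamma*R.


Convert radius: R = 93 nm = 9.3e-08 m
F = 4 * pi * gamma * R
F = 4 * pi * 0.0573 * 9.3e-08
F = 6.69649e-08 N = 66.9649 nN

66.9649


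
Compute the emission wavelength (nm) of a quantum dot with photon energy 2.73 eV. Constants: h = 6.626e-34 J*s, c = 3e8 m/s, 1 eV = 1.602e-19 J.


Convert energy: E = 2.73 eV = 2.73 * 1.602e-19 = 4.37346e-19 J
lambda = h*c / E = 6.626e-34 * 3e8 / 4.37346e-19
lambda = 4.54514e-07 m = 454.5 nm

454.5


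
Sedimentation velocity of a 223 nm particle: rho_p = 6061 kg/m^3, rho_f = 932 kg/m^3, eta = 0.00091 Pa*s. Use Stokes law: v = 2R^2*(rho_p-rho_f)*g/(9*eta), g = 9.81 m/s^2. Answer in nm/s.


Radius R = 223/2 nm = 1.115e-07 m
Density difference = 6061 - 932 = 5129 kg/m^3
v = 2 * R^2 * (rho_p - rho_f) * g / (9 * eta)
v = 2 * (1.115e-07)^2 * 5129 * 9.81 / (9 * 0.00091)
v = 1.52756e-07 m/s = 152.7557 nm/s

152.7557


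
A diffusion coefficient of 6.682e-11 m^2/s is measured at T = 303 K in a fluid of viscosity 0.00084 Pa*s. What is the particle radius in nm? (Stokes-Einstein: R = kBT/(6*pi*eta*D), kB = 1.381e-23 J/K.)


Stokes-Einstein: R = kB*T / (6*pi*eta*D)
R = 1.381e-23 * 303 / (6 * pi * 0.00084 * 6.682e-11)
R = 3.95503e-09 m = 3.96 nm

3.96


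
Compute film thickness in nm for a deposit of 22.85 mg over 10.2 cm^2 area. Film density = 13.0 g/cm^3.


Convert: m = 22.85 mg = 2.2850e-05 kg, A = 10.2 cm^2 = 1.0200e-03 m^2, rho = 13.0 g/cm^3 = 13000 kg/m^3
t = m / (A * rho)
t = 2.2850e-05 / (1.0200e-03 * 13000)
t = 1.7232e-06 m = 1723.2 nm

1723.2


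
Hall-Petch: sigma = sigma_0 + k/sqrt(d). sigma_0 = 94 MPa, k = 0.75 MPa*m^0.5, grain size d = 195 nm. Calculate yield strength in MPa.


d = 195 nm = 1.95e-07 m
sqrt(d) = 0.000441588
Hall-Petch contribution = k / sqrt(d) = 0.75 / 0.000441588 = 1698.4 MPa
sigma = sigma_0 + k/sqrt(d) = 94 + 1698.4 = 1792.4 MPa

1792.4


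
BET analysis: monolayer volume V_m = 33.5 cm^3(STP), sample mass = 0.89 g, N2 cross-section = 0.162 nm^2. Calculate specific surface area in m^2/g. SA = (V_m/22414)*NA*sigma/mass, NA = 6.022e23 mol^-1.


Number of moles in monolayer = V_m / 22414 = 33.5 / 22414 = 0.0014946
Number of molecules = moles * NA = 0.0014946 * 6.022e23
SA = molecules * sigma / mass
SA = (33.5 / 22414) * 6.022e23 * 0.162e-18 / 0.89
SA = 163.8 m^2/g

163.8


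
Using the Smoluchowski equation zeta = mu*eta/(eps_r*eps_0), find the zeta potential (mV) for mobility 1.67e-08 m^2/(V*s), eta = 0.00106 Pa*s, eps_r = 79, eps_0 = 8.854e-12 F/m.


Smoluchowski equation: zeta = mu * eta / (eps_r * eps_0)
zeta = 1.67e-08 * 0.00106 / (79 * 8.854e-12)
zeta = 0.025308 V = 25.31 mV

25.31


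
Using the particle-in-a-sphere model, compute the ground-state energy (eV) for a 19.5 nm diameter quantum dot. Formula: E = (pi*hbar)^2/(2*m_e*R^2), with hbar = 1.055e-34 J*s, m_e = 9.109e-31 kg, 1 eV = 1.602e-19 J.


Radius R = 19.5/2 = 9.75 nm = 9.75e-09 m
E = (pi * 1.055e-34)^2 / (2 * 9.109e-31 * (9.75e-09)^2)
E(J) = 6.343e-22
E = E(J) / 1.602e-19 = 0.004 eV

0.004


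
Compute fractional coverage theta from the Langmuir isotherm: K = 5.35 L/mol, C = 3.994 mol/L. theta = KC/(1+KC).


Langmuir isotherm: theta = K*C / (1 + K*C)
K*C = 5.35 * 3.994 = 21.3679
theta = 21.3679 / (1 + 21.3679) = 21.3679 / 22.3679
theta = 0.9553

0.9553


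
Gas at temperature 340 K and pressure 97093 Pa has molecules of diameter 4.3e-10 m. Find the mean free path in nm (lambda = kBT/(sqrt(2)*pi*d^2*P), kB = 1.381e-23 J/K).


Mean free path: lambda = kB*T / (sqrt(2) * pi * d^2 * P)
lambda = 1.381e-23 * 340 / (sqrt(2) * pi * (4.3e-10)^2 * 97093)
lambda = 5.88685e-08 m
lambda = 58.87 nm

58.87


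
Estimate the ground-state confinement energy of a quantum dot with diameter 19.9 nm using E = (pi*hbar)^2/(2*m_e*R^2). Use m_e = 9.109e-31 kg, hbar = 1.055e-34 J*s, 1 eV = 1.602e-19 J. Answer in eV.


Radius R = 19.9/2 = 9.95 nm = 9.95e-09 m
E = (pi * 1.055e-34)^2 / (2 * 9.109e-31 * (9.95e-09)^2)
E(J) = 6.09057e-22
E = E(J) / 1.602e-19 = 0.0038 eV

0.0038


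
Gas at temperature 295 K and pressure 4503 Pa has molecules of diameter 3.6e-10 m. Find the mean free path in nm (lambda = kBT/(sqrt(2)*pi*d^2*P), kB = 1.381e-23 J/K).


Mean free path: lambda = kB*T / (sqrt(2) * pi * d^2 * P)
lambda = 1.381e-23 * 295 / (sqrt(2) * pi * (3.6e-10)^2 * 4503)
lambda = 1.57124e-06 m
lambda = 1571.24 nm

1571.24


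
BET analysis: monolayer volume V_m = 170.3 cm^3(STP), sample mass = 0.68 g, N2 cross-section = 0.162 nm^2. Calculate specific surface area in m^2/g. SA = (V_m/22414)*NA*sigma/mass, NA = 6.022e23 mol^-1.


Number of moles in monolayer = V_m / 22414 = 170.3 / 22414 = 0.00759793
Number of molecules = moles * NA = 0.00759793 * 6.022e23
SA = molecules * sigma / mass
SA = (170.3 / 22414) * 6.022e23 * 0.162e-18 / 0.68
SA = 1090.0 m^2/g

1090.0


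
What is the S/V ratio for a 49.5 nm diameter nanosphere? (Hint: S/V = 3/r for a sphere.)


Radius r = 49.5/2 = 24.75 nm
S/V = 3 / r = 3 / 24.75
S/V = 0.1212 nm^-1

0.1212


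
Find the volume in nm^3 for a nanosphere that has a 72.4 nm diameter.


Radius r = 72.4/2 = 36.2 nm
Volume V = (4/3) * pi * r^3
V = (4/3) * pi * (36.2)^3
V = 198707.53 nm^3

198707.53


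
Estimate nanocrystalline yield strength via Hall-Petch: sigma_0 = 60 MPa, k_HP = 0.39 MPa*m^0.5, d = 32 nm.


d = 32 nm = 3.2e-08 m
sqrt(d) = 0.0001788854
Hall-Petch contribution = k / sqrt(d) = 0.39 / 0.0001788854 = 2180.2 MPa
sigma = sigma_0 + k/sqrt(d) = 60 + 2180.2 = 2240.2 MPa

2240.2


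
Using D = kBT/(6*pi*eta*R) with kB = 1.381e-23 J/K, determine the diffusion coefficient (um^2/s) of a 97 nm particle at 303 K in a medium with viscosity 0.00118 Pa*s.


Radius R = 97/2 = 48.5 nm = 4.85e-08 m
D = kB*T / (6*pi*eta*R)
D = 1.381e-23 * 303 / (6 * pi * 0.00118 * 4.85e-08)
D = 3.87893e-12 m^2/s = 3.879 um^2/s

3.879


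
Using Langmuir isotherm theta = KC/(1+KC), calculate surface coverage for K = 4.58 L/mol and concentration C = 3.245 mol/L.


Langmuir isotherm: theta = K*C / (1 + K*C)
K*C = 4.58 * 3.245 = 14.8621
theta = 14.8621 / (1 + 14.8621) = 14.8621 / 15.8621
theta = 0.937

0.937


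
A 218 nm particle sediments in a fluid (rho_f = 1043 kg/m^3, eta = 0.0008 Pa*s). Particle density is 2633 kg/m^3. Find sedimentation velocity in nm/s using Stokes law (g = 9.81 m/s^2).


Radius R = 218/2 nm = 1.09e-07 m
Density difference = 2633 - 1043 = 1590 kg/m^3
v = 2 * R^2 * (rho_p - rho_f) * g / (9 * eta)
v = 2 * (1.09e-07)^2 * 1590 * 9.81 / (9 * 0.0008)
v = 5.14774e-08 m/s = 51.4774 nm/s

51.4774


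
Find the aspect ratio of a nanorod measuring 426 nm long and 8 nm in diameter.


Aspect ratio AR = length / diameter
AR = 426 / 8
AR = 53.25

53.25


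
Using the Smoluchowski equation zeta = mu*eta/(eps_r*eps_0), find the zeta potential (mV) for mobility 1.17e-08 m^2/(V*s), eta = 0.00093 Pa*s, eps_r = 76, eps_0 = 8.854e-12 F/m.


Smoluchowski equation: zeta = mu * eta / (eps_r * eps_0)
zeta = 1.17e-08 * 0.00093 / (76 * 8.854e-12)
zeta = 0.01617 V = 16.17 mV

16.17


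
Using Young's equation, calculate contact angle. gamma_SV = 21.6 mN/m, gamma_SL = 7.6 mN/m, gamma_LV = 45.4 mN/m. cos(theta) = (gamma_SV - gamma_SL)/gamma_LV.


cos(theta) = (gamma_SV - gamma_SL) / gamma_LV
cos(theta) = (21.6 - 7.6) / 45.4
cos(theta) = 0.30837
theta = arccos(0.30837) = 72.04 degrees

72.04


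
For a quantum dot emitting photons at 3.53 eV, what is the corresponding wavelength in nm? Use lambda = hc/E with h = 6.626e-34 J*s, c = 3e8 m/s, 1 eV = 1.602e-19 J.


Convert energy: E = 3.53 eV = 3.53 * 1.602e-19 = 5.65506e-19 J
lambda = h*c / E = 6.626e-34 * 3e8 / 5.65506e-19
lambda = 3.51508e-07 m = 351.5 nm

351.5


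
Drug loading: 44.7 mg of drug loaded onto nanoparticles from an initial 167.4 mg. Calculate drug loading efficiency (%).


Drug loading efficiency = (drug loaded / drug initial) * 100
DLE = 44.7 / 167.4 * 100
DLE = 0.267 * 100
DLE = 26.7%

26.7


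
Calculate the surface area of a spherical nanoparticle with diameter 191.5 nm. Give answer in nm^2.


Radius r = 191.5/2 = 95.75 nm
Surface area SA = 4 * pi * r^2
SA = 4 * pi * (95.75)^2
SA = 115209.27 nm^2

115209.27


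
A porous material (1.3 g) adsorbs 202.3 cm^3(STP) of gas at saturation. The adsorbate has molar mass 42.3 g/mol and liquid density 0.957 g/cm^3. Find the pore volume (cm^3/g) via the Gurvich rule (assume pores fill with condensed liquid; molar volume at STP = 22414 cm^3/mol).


Moles adsorbed n = V_ads / 22414 = 202.3 / 22414 = 9.025609e-03 mol
Liquid volume V_liq = n * M / rho_liq = 9.025609e-03 * 42.3 / 0.957 = 0.39894 cm^3
Specific pore volume V_pore = V_liq / m_sample = 0.39894 / 1.3
V_pore = 0.3069 cm^3/g

0.3069


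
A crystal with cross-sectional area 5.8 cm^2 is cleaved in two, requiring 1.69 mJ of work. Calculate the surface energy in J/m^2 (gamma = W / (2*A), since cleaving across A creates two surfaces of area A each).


Convert: A = 5.8 cm^2 = 0.00058 m^2, W = 1.69 mJ = 0.00169 J
Cleaving exposes two faces of area A, so total new surface = 2*A and gamma = W / (2*A)
gamma = 0.00169 / (2 * 0.00058)
gamma = 1.457 J/m^2

1.457


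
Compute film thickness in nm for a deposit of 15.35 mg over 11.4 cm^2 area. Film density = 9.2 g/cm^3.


Convert: m = 15.35 mg = 1.5350e-05 kg, A = 11.4 cm^2 = 1.1400e-03 m^2, rho = 9.2 g/cm^3 = 9200 kg/m^3
t = m / (A * rho)
t = 1.5350e-05 / (1.1400e-03 * 9200)
t = 1.4636e-06 m = 1463.6 nm

1463.6


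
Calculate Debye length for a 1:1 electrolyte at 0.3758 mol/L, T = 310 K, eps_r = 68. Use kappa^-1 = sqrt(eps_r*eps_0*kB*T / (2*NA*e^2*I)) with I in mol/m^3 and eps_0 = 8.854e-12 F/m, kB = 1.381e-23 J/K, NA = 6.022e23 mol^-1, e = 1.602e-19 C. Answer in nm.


Ionic strength I = 0.3758 * 1^2 * 1000 = 375.8 mol/m^3
kappa^-1 = sqrt(68 * 8.854e-12 * 1.381e-23 * 310 / (2 * 6.022e23 * (1.602e-19)^2 * 375.8))
kappa^-1 = 0.471 nm

0.471


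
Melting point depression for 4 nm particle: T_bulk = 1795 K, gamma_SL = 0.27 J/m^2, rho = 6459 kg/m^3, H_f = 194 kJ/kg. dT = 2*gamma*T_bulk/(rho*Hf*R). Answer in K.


Radius R = 4/2 = 2 nm = 2e-09 m
Convert H_f = 194 kJ/kg = 194000 J/kg
dT = 2 * gamma_SL * T_bulk / (rho * H_f * R)
dT = 2 * 0.27 * 1795 / (6459 * 194000 * 2e-09)
dT = 386.8 K

386.8


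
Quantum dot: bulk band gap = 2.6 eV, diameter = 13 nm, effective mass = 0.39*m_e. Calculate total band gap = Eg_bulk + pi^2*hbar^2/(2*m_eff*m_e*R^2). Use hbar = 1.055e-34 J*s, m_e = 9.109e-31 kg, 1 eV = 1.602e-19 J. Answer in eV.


Radius R = 13/2 nm = 6.5e-09 m
Confinement energy dE = pi^2 * hbar^2 / (2 * m_eff * m_e * R^2)
dE = pi^2 * (1.055e-34)^2 / (2 * 0.39 * 9.109e-31 * (6.5e-09)^2) J, divided by 1.602e-19 J/eV
dE = 0.0228 eV
Total band gap = E_g(bulk) + dE = 2.6 + 0.0228 = 2.6228 eV

2.6228


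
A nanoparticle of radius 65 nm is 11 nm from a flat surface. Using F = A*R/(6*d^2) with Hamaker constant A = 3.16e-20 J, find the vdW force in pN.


Convert to SI: R = 65 nm = 6.5e-08 m, d = 11 nm = 1.1e-08 m
F = A * R / (6 * d^2)
F = 3.16e-20 * 6.5e-08 / (6 * (1.1e-08)^2)
F = 2.8292e-12 N = 2.829 pN

2.829


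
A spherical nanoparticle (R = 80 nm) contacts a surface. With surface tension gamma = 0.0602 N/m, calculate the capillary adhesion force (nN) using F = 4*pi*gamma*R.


Convert radius: R = 80 nm = 8e-08 m
F = 4 * pi * gamma * R
F = 4 * pi * 0.0602 * 8e-08
F = 6.05196e-08 N = 60.5196 nN

60.5196


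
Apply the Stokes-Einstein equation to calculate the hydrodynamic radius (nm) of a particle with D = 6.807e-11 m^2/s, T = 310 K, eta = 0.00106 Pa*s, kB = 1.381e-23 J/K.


Stokes-Einstein: R = kB*T / (6*pi*eta*D)
R = 1.381e-23 * 310 / (6 * pi * 0.00106 * 6.807e-11)
R = 3.14769e-09 m = 3.15 nm

3.15


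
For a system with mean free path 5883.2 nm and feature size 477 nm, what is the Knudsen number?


Knudsen number Kn = lambda / L
Kn = 5883.2 / 477
Kn = 12.3338

12.3338


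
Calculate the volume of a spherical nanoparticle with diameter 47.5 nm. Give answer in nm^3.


Radius r = 47.5/2 = 23.75 nm
Volume V = (4/3) * pi * r^3
V = (4/3) * pi * (23.75)^3
V = 56115.06 nm^3

56115.06


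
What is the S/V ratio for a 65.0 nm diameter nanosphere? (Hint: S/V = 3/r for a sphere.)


Radius r = 65.0/2 = 32.5 nm
S/V = 3 / r = 3 / 32.5
S/V = 0.0923 nm^-1

0.0923


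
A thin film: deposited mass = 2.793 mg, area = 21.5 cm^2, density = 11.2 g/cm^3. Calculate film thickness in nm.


Convert: m = 2.793 mg = 2.7930e-06 kg, A = 21.5 cm^2 = 2.1500e-03 m^2, rho = 11.2 g/cm^3 = 11200 kg/m^3
t = m / (A * rho)
t = 2.7930e-06 / (2.1500e-03 * 11200)
t = 1.1599e-07 m = 116.0 nm

116.0


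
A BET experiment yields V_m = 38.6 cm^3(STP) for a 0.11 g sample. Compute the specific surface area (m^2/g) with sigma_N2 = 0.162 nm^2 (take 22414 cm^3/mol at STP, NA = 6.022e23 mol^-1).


Number of moles in monolayer = V_m / 22414 = 38.6 / 22414 = 0.00172214
Number of molecules = moles * NA = 0.00172214 * 6.022e23
SA = molecules * sigma / mass
SA = (38.6 / 22414) * 6.022e23 * 0.162e-18 / 0.11
SA = 1527.3 m^2/g

1527.3


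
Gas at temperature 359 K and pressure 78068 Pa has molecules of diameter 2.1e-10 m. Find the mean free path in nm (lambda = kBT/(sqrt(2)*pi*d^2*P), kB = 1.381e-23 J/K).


Mean free path: lambda = kB*T / (sqrt(2) * pi * d^2 * P)
lambda = 1.381e-23 * 359 / (sqrt(2) * pi * (2.1e-10)^2 * 78068)
lambda = 3.24124e-07 m
lambda = 324.12 nm

324.12


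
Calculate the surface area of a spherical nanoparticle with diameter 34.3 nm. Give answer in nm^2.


Radius r = 34.3/2 = 17.15 nm
Surface area SA = 4 * pi * r^2
SA = 4 * pi * (17.15)^2
SA = 3696.05 nm^2

3696.05


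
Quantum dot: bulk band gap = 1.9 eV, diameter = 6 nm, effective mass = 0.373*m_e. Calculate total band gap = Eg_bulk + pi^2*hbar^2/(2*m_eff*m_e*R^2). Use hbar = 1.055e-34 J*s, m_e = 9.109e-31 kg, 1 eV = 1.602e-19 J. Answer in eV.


Radius R = 6/2 nm = 3e-09 m
Confinement energy dE = pi^2 * hbar^2 / (2 * m_eff * m_e * R^2)
dE = pi^2 * (1.055e-34)^2 / (2 * 0.373 * 9.109e-31 * (3e-09)^2) J, divided by 1.602e-19 J/eV
dE = 0.1121 eV
Total band gap = E_g(bulk) + dE = 1.9 + 0.1121 = 2.0121 eV

2.0121


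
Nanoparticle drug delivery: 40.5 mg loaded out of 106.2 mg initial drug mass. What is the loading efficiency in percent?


Drug loading efficiency = (drug loaded / drug initial) * 100
DLE = 40.5 / 106.2 * 100
DLE = 0.3814 * 100
DLE = 38.14%

38.14


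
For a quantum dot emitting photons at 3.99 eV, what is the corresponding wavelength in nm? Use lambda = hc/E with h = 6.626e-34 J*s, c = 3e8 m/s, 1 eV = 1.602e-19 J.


Convert energy: E = 3.99 eV = 3.99 * 1.602e-19 = 6.39198e-19 J
lambda = h*c / E = 6.626e-34 * 3e8 / 6.39198e-19
lambda = 3.10983e-07 m = 311.0 nm

311.0


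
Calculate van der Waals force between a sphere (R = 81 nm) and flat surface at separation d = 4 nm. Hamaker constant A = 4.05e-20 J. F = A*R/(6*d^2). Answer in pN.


Convert to SI: R = 81 nm = 8.1e-08 m, d = 4 nm = 4e-09 m
F = A * R / (6 * d^2)
F = 4.05e-20 * 8.1e-08 / (6 * (4e-09)^2)
F = 3.41719e-11 N = 34.172 pN

34.172


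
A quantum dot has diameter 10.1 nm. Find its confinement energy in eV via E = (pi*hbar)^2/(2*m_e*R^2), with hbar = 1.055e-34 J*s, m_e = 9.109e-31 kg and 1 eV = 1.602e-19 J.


Radius R = 10.1/2 = 5.05 nm = 5.05e-09 m
E = (pi * 1.055e-34)^2 / (2 * 9.109e-31 * (5.05e-09)^2)
E(J) = 2.3644e-21
E = E(J) / 1.602e-19 = 0.0148 eV

0.0148


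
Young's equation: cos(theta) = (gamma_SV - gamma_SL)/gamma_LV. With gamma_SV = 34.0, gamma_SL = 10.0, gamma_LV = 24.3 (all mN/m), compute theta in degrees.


cos(theta) = (gamma_SV - gamma_SL) / gamma_LV
cos(theta) = (34.0 - 10.0) / 24.3
cos(theta) = 0.987654
theta = arccos(0.987654) = 9.01 degrees

9.01


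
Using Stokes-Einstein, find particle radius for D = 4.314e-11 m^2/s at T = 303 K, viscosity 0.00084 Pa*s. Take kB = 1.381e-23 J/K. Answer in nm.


Stokes-Einstein: R = kB*T / (6*pi*eta*D)
R = 1.381e-23 * 303 / (6 * pi * 0.00084 * 4.314e-11)
R = 6.12598e-09 m = 6.13 nm

6.13


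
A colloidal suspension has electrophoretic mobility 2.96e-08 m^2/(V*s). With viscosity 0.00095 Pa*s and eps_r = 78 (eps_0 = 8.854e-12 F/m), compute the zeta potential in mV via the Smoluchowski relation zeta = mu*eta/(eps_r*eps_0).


Smoluchowski equation: zeta = mu * eta / (eps_r * eps_0)
zeta = 2.96e-08 * 0.00095 / (78 * 8.854e-12)
zeta = 0.040718 V = 40.72 mV

40.72


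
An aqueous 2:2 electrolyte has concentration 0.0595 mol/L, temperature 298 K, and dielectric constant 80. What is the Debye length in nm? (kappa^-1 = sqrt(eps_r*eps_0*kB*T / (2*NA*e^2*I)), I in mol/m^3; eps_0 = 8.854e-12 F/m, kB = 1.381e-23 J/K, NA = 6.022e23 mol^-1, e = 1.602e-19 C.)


Ionic strength I = 0.0595 * 2^2 * 1000 = 238 mol/m^3
kappa^-1 = sqrt(80 * 8.854e-12 * 1.381e-23 * 298 / (2 * 6.022e23 * (1.602e-19)^2 * 238))
kappa^-1 = 0.629 nm

0.629


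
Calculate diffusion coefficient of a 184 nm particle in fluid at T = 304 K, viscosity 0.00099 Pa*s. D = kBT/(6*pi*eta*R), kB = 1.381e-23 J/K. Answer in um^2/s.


Radius R = 184/2 = 92 nm = 9.2e-08 m
D = kB*T / (6*pi*eta*R)
D = 1.381e-23 * 304 / (6 * pi * 0.00099 * 9.2e-08)
D = 2.44536e-12 m^2/s = 2.445 um^2/s

2.445


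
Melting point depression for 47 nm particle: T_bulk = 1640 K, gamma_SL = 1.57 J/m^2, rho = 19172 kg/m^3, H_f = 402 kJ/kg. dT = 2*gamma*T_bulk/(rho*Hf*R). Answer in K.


Radius R = 47/2 = 23.5 nm = 2.35e-08 m
Convert H_f = 402 kJ/kg = 402000 J/kg
dT = 2 * gamma_SL * T_bulk / (rho * H_f * R)
dT = 2 * 1.57 * 1640 / (19172 * 402000 * 2.35e-08)
dT = 28.4 K

28.4


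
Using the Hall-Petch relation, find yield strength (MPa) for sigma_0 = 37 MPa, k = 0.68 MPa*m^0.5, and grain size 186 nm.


d = 186 nm = 1.86e-07 m
sqrt(d) = 0.0004312772
Hall-Petch contribution = k / sqrt(d) = 0.68 / 0.0004312772 = 1576.7 MPa
sigma = sigma_0 + k/sqrt(d) = 37 + 1576.7 = 1613.7 MPa

1613.7


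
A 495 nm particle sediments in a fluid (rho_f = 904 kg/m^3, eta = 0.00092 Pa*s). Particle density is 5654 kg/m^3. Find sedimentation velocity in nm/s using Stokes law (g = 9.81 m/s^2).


Radius R = 495/2 nm = 2.475e-07 m
Density difference = 5654 - 904 = 4750 kg/m^3
v = 2 * R^2 * (rho_p - rho_f) * g / (9 * eta)
v = 2 * (2.475e-07)^2 * 4750 * 9.81 / (9 * 0.00092)
v = 6.89466e-07 m/s = 689.4657 nm/s

689.4657


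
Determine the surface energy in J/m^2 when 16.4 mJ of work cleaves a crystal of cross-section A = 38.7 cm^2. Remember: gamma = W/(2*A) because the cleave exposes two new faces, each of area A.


Convert: A = 38.7 cm^2 = 0.00387 m^2, W = 16.4 mJ = 0.0164 J
Cleaving exposes two faces of area A, so total new surface = 2*A and gamma = W / (2*A)
gamma = 0.0164 / (2 * 0.00387)
gamma = 2.119 J/m^2

2.119


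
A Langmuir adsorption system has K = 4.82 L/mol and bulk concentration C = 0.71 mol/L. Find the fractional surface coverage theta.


Langmuir isotherm: theta = K*C / (1 + K*C)
K*C = 4.82 * 0.71 = 3.4222
theta = 3.4222 / (1 + 3.4222) = 3.4222 / 4.4222
theta = 0.7739

0.7739


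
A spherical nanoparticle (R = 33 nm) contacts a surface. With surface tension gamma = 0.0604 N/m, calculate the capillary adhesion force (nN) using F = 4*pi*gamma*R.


Convert radius: R = 33 nm = 3.3e-08 m
F = 4 * pi * gamma * R
F = 4 * pi * 0.0604 * 3.3e-08
F = 2.50473e-08 N = 25.0473 nN

25.0473


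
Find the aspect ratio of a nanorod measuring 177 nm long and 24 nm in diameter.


Aspect ratio AR = length / diameter
AR = 177 / 24
AR = 7.38

7.38


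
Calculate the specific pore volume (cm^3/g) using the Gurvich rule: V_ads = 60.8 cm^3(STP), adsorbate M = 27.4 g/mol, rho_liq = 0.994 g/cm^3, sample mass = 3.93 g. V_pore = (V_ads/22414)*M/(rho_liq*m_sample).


Moles adsorbed n = V_ads / 22414 = 60.8 / 22414 = 2.712590e-03 mol
Liquid volume V_liq = n * M / rho_liq = 2.712590e-03 * 27.4 / 0.994 = 0.07477 cm^3
Specific pore volume V_pore = V_liq / m_sample = 0.07477 / 3.93
V_pore = 0.019 cm^3/g

0.019


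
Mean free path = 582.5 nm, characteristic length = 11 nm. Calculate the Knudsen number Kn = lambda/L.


Knudsen number Kn = lambda / L
Kn = 582.5 / 11
Kn = 52.9545

52.9545


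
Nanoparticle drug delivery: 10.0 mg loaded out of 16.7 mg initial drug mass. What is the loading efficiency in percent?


Drug loading efficiency = (drug loaded / drug initial) * 100
DLE = 10.0 / 16.7 * 100
DLE = 0.5988 * 100
DLE = 59.88%

59.88


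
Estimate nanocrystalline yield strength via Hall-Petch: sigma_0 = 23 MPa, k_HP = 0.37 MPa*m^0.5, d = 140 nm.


d = 140 nm = 1.4e-07 m
sqrt(d) = 0.0003741657
Hall-Petch contribution = k / sqrt(d) = 0.37 / 0.0003741657 = 988.9 MPa
sigma = sigma_0 + k/sqrt(d) = 23 + 988.9 = 1011.9 MPa

1011.9


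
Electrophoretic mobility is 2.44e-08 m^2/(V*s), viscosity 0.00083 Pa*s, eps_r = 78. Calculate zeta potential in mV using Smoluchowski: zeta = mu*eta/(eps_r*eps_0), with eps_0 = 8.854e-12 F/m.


Smoluchowski equation: zeta = mu * eta / (eps_r * eps_0)
zeta = 2.44e-08 * 0.00083 / (78 * 8.854e-12)
zeta = 0.029325 V = 29.32 mV

29.32


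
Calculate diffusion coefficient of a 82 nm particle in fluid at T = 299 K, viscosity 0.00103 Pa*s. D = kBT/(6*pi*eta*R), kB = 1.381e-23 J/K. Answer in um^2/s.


Radius R = 82/2 = 41 nm = 4.1e-08 m
D = kB*T / (6*pi*eta*R)
D = 1.381e-23 * 299 / (6 * pi * 0.00103 * 4.1e-08)
D = 5.18732e-12 m^2/s = 5.187 um^2/s

5.187


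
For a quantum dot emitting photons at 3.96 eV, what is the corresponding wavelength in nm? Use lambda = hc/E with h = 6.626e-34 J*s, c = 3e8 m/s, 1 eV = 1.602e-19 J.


Convert energy: E = 3.96 eV = 3.96 * 1.602e-19 = 6.34392e-19 J
lambda = h*c / E = 6.626e-34 * 3e8 / 6.34392e-19
lambda = 3.13339e-07 m = 313.3 nm

313.3


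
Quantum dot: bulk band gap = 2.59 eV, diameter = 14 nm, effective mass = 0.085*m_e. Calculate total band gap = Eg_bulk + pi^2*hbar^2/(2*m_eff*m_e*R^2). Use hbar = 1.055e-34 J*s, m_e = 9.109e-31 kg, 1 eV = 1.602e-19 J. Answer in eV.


Radius R = 14/2 nm = 7e-09 m
Confinement energy dE = pi^2 * hbar^2 / (2 * m_eff * m_e * R^2)
dE = pi^2 * (1.055e-34)^2 / (2 * 0.085 * 9.109e-31 * (7e-09)^2) J, divided by 1.602e-19 J/eV
dE = 0.0904 eV
Total band gap = E_g(bulk) + dE = 2.59 + 0.0904 = 2.6804 eV

2.6804


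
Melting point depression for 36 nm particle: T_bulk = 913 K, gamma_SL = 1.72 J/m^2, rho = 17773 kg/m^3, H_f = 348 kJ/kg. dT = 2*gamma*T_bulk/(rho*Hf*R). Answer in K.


Radius R = 36/2 = 18 nm = 1.8e-08 m
Convert H_f = 348 kJ/kg = 348000 J/kg
dT = 2 * gamma_SL * T_bulk / (rho * H_f * R)
dT = 2 * 1.72 * 913 / (17773 * 348000 * 1.8e-08)
dT = 28.2 K

28.2


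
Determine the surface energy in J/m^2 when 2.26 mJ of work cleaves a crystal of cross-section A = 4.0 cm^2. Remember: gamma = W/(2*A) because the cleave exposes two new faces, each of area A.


Convert: A = 4.0 cm^2 = 0.0004 m^2, W = 2.26 mJ = 0.00226 J
Cleaving exposes two faces of area A, so total new surface = 2*A and gamma = W / (2*A)
gamma = 0.00226 / (2 * 0.0004)
gamma = 2.825 J/m^2

2.825


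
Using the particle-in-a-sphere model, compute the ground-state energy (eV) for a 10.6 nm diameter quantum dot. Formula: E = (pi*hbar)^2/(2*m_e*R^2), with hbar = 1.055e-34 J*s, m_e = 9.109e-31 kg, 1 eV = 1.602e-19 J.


Radius R = 10.6/2 = 5.3 nm = 5.3e-09 m
E = (pi * 1.055e-34)^2 / (2 * 9.109e-31 * (5.3e-09)^2)
E(J) = 2.14661e-21
E = E(J) / 1.602e-19 = 0.0134 eV

0.0134


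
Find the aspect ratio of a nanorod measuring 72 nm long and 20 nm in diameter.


Aspect ratio AR = length / diameter
AR = 72 / 20
AR = 3.6

3.6


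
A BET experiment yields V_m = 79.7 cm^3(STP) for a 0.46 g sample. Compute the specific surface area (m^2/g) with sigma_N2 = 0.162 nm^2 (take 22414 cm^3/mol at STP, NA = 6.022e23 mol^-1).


Number of moles in monolayer = V_m / 22414 = 79.7 / 22414 = 0.00355581
Number of molecules = moles * NA = 0.00355581 * 6.022e23
SA = molecules * sigma / mass
SA = (79.7 / 22414) * 6.022e23 * 0.162e-18 / 0.46
SA = 754.1 m^2/g

754.1


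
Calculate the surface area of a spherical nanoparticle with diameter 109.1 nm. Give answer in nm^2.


Radius r = 109.1/2 = 54.55 nm
Surface area SA = 4 * pi * r^2
SA = 4 * pi * (54.55)^2
SA = 37393.78 nm^2

37393.78


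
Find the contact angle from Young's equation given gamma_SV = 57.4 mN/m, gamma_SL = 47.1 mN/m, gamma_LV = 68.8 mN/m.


cos(theta) = (gamma_SV - gamma_SL) / gamma_LV
cos(theta) = (57.4 - 47.1) / 68.8
cos(theta) = 0.149709
theta = arccos(0.149709) = 81.39 degrees

81.39


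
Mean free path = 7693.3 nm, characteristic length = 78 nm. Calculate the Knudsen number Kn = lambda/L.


Knudsen number Kn = lambda / L
Kn = 7693.3 / 78
Kn = 98.6321

98.6321


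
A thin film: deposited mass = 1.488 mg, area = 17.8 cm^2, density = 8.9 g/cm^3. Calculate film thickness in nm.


Convert: m = 1.488 mg = 1.4880e-06 kg, A = 17.8 cm^2 = 1.7800e-03 m^2, rho = 8.9 g/cm^3 = 8900 kg/m^3
t = m / (A * rho)
t = 1.4880e-06 / (1.7800e-03 * 8900)
t = 9.3928e-08 m = 93.9 nm

93.9


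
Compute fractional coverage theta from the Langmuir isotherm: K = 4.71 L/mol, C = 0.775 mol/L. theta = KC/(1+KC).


Langmuir isotherm: theta = K*C / (1 + K*C)
K*C = 4.71 * 0.775 = 3.65025
theta = 3.65025 / (1 + 3.65025) = 3.65025 / 4.65025
theta = 0.785

0.785


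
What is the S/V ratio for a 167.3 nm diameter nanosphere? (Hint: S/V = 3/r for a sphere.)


Radius r = 167.3/2 = 83.65 nm
S/V = 3 / r = 3 / 83.65
S/V = 0.0359 nm^-1

0.0359


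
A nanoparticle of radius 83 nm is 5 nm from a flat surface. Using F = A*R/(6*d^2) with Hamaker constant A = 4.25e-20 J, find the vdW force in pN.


Convert to SI: R = 83 nm = 8.3e-08 m, d = 5 nm = 5e-09 m
F = A * R / (6 * d^2)
F = 4.25e-20 * 8.3e-08 / (6 * (5e-09)^2)
F = 2.35167e-11 N = 23.517 pN

23.517


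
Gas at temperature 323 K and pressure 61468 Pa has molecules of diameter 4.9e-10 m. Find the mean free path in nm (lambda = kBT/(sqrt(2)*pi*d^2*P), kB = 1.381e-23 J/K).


Mean free path: lambda = kB*T / (sqrt(2) * pi * d^2 * P)
lambda = 1.381e-23 * 323 / (sqrt(2) * pi * (4.9e-10)^2 * 61468)
lambda = 6.80284e-08 m
lambda = 68.03 nm

68.03


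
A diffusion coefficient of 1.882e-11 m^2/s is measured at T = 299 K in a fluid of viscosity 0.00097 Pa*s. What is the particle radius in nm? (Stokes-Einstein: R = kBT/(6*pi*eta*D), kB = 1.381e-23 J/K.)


Stokes-Einstein: R = kB*T / (6*pi*eta*D)
R = 1.381e-23 * 299 / (6 * pi * 0.00097 * 1.882e-11)
R = 1.19998e-08 m = 12.0 nm

12.0


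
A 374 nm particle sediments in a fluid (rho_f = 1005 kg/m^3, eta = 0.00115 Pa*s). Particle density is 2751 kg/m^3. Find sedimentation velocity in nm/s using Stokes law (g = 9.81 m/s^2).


Radius R = 374/2 nm = 1.87e-07 m
Density difference = 2751 - 1005 = 1746 kg/m^3
v = 2 * R^2 * (rho_p - rho_f) * g / (9 * eta)
v = 2 * (1.87e-07)^2 * 1746 * 9.81 / (9 * 0.00115)
v = 1.15741e-07 m/s = 115.7407 nm/s

115.7407


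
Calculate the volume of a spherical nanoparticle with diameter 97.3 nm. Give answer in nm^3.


Radius r = 97.3/2 = 48.65 nm
Volume V = (4/3) * pi * r^3
V = (4/3) * pi * (48.65)^3
V = 482322.08 nm^3

482322.08


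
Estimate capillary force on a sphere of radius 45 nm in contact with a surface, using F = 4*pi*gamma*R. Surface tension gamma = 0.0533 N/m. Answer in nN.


Convert radius: R = 45 nm = 4.5e-08 m
F = 4 * pi * gamma * R
F = 4 * pi * 0.0533 * 4.5e-08
F = 3.01404e-08 N = 30.1404 nN

30.1404


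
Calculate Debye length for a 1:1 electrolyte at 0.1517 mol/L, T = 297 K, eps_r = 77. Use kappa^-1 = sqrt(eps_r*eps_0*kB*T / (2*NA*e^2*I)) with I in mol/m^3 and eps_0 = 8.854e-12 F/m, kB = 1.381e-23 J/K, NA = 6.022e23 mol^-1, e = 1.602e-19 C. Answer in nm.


Ionic strength I = 0.1517 * 1^2 * 1000 = 151.7 mol/m^3
kappa^-1 = sqrt(77 * 8.854e-12 * 1.381e-23 * 297 / (2 * 6.022e23 * (1.602e-19)^2 * 151.7))
kappa^-1 = 0.772 nm

0.772


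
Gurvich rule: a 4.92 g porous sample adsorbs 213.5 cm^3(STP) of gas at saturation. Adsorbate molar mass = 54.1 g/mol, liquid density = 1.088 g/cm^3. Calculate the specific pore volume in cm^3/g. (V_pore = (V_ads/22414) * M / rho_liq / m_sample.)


Moles adsorbed n = V_ads / 22414 = 213.5 / 22414 = 9.525297e-03 mol
Liquid volume V_liq = n * M / rho_liq = 9.525297e-03 * 54.1 / 1.088 = 0.47364 cm^3
Specific pore volume V_pore = V_liq / m_sample = 0.47364 / 4.92
V_pore = 0.0963 cm^3/g

0.0963


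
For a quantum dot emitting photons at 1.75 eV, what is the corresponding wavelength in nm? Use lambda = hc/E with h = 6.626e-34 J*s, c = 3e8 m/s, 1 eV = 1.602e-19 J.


Convert energy: E = 1.75 eV = 1.75 * 1.602e-19 = 2.8035e-19 J
lambda = h*c / E = 6.626e-34 * 3e8 / 2.8035e-19
lambda = 7.09042e-07 m = 709.0 nm

709.0


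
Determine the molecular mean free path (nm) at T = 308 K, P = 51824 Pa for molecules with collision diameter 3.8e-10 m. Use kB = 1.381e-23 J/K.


Mean free path: lambda = kB*T / (sqrt(2) * pi * d^2 * P)
lambda = 1.381e-23 * 308 / (sqrt(2) * pi * (3.8e-10)^2 * 51824)
lambda = 1.27933e-07 m
lambda = 127.93 nm

127.93
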